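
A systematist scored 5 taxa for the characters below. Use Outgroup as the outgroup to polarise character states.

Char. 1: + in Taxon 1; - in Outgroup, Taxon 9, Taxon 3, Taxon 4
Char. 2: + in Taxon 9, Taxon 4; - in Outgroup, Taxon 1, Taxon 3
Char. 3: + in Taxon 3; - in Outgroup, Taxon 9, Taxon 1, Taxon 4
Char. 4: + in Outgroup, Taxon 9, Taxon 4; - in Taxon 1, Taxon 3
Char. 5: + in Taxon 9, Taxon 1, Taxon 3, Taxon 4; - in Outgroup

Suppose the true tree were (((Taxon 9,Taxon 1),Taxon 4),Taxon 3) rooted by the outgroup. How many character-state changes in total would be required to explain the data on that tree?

7

Map each character onto (((Taxon 9,Taxon 1),Taxon 4),Taxon 3) (rooted by Outgroup) and count the minimum state changes it requires (Fitch parsimony):
Char. 1: 1; Char. 2: 2; Char. 3: 1; Char. 4: 2; Char. 5: 1.
Total tree length = 7.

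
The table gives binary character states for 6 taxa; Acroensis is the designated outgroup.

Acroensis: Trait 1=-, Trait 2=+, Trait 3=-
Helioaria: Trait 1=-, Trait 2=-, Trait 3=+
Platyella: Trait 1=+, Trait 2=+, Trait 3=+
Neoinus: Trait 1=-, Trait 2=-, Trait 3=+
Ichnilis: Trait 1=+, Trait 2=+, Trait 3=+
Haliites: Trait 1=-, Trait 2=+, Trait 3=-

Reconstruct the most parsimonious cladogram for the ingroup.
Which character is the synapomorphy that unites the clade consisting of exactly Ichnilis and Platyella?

Trait 1

Character polarity is set by the outgroup: the derived state is whichever differs from the outgroup's state, so for Trait 2 the derived state is '-', and for the remaining characters it is '+'.
Trait 1 (derived state '+') is shared by Ichnilis and Platyella — a synapomorphy uniting that clade.
Only Helioaria and Neoinus show the derived state '-' for Trait 2, supporting them as a clade.
Only Helioaria, Ichnilis, Neoinus, and Platyella show the derived state '+' for Trait 3, supporting them as a clade.
Most parsimonious ingroup topology: (((Helioaria,Neoinus),(Platyella,Ichnilis)),Haliites).
The clade {Ichnilis, Platyella} is supported by Trait 1: its derived state '+' occurs in exactly those taxa and in no other taxon (including the outgroup).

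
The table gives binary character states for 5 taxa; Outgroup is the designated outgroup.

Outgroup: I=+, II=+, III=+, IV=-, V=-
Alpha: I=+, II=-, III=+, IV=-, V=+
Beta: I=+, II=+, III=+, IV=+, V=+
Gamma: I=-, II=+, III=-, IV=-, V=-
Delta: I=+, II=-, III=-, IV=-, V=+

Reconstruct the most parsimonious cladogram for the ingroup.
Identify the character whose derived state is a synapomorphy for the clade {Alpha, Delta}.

Character polarity is set by the outgroup: the derived state is whichever differs from the outgroup's state, so for I, II, III the derived state is '-', and for the remaining characters it is '+'.
I (derived state '-') is unique to Gamma (autapomorphy; uninformative for grouping).
II: derived state '-' in Alpha and Delta only — synapomorphy for {Alpha, Delta}.
III (state '-') occurs in Delta and Gamma but conflicts with the nesting implied by the other characters — most parsimoniously interpreted as homoplasy.
IV: derived state '+' in Beta only — an autapomorphy, so it tells us nothing about relationships among taxa.
Only Alpha, Beta, and Delta show the derived state '+' for V, supporting them as a clade.
Most parsimonious ingroup topology: (((Alpha,Delta),Beta),Gamma).
The clade {Alpha, Delta} is supported by II: its derived state '-' occurs in exactly those taxa and in no other taxon (including the outgroup).

II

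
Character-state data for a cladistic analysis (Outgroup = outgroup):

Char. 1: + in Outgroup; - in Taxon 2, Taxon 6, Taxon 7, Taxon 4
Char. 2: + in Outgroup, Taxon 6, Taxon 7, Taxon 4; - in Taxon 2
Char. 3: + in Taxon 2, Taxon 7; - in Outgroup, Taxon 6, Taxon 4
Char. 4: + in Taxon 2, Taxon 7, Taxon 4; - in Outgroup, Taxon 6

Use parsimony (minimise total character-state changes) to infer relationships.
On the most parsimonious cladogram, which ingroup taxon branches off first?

Character polarity is set by the outgroup: the derived state is whichever differs from the outgroup's state, so for Char. 1, Char. 2 the derived state is '-', and for the remaining characters it is '+'.
Char. 1 (derived state '-') is shared by all ingroup taxa — unites the whole ingroup.
Char. 2 (derived state '-') is unique to Taxon 2 (autapomorphy; uninformative for grouping).
Only Taxon 2 and Taxon 7 show the derived state '+' for Char. 3, supporting them as a clade.
Char. 4 (derived state '+') is shared by Taxon 2, Taxon 4, and Taxon 7 — a synapomorphy uniting that clade.
Most parsimonious ingroup topology: (((Taxon 2,Taxon 7),Taxon 4),Taxon 6).
Taxon 6 is sister to the clade containing all other ingroup taxa, so it is the earliest-diverging (most basal) ingroup lineage.

Taxon 6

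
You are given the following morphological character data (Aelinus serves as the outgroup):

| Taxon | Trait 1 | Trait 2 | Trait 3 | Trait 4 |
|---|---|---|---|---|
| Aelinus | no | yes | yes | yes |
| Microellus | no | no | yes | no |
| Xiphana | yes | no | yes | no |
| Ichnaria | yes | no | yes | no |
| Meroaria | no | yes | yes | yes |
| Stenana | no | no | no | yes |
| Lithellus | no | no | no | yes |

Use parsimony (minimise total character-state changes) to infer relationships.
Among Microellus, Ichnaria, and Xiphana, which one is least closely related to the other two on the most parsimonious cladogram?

Microellus

Character polarity is set by the outgroup: the derived state is whichever differs from the outgroup's state, so for Trait 2, Trait 3, Trait 4 the derived state is 'no', and for the remaining characters it is 'yes'.
Only Ichnaria and Xiphana show the derived state 'yes' for Trait 1, supporting them as a clade.
Trait 2 (derived state 'no') is shared by Ichnaria, Lithellus, Microellus, Stenana, and Xiphana — a synapomorphy uniting that clade.
Trait 3: derived state 'no' in Lithellus and Stenana only — synapomorphy for {Lithellus, Stenana}.
Trait 4: derived state 'no' in Ichnaria, Microellus, and Xiphana only — synapomorphy for {Ichnaria, Microellus, Xiphana}.
Most parsimonious ingroup topology: (((Microellus,(Xiphana,Ichnaria)),(Stenana,Lithellus)),Meroaria).
Xiphana and Ichnaria share a more recent common ancestor with each other than either does with Microellus, so Microellus is the least closely related of the three.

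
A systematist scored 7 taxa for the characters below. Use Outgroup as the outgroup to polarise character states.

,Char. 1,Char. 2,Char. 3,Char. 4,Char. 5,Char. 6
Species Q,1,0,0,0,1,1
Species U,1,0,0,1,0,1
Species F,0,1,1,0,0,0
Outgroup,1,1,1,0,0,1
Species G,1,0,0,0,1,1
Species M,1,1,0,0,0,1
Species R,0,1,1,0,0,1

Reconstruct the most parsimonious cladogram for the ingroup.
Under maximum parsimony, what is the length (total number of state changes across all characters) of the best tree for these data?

6

Character polarity is set by the outgroup: the derived state is whichever differs from the outgroup's state, so for Char. 1, Char. 2, Char. 3, Char. 6 the derived state is '0', and for the remaining characters it is '1'.
Only Species F and Species R show the derived state '0' for Char. 1, supporting them as a clade.
Char. 2: derived state '0' in Species G, Species Q, and Species U only — synapomorphy for {Species G, Species Q, Species U}.
Only Species G, Species M, Species Q, and Species U show the derived state '0' for Char. 3, supporting them as a clade.
Char. 4 (derived state '1') is unique to Species U (autapomorphy; uninformative for grouping).
Char. 5: derived state '1' in Species G and Species Q only — synapomorphy for {Species G, Species Q}.
Char. 6 (derived state '0') is unique to Species F (autapomorphy; uninformative for grouping).
Most parsimonious ingroup topology: ((Species F,Species R),(((Species G,Species Q),Species U),Species M)).
Changes per character on this tree: Char. 1: 1; Char. 2: 1; Char. 3: 1; Char. 4: 1; Char. 5: 1; Char. 6: 1.
Total = 6.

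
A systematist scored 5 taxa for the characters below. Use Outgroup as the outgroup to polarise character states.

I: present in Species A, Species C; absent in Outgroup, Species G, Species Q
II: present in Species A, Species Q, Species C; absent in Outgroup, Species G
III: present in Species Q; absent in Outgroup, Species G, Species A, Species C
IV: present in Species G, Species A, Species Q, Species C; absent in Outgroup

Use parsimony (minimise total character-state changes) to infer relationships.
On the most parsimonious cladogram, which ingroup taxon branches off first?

Species G

The outgroup has state 'absent' for every character, so 'present' is the derived state throughout.
I: derived state 'present' in Species A and Species C only — synapomorphy for {Species A, Species C}.
II: derived state 'present' in Species A, Species C, and Species Q only — synapomorphy for {Species A, Species C, Species Q}.
III: derived state 'present' in Species Q only — an autapomorphy, so it tells us nothing about relationships among taxa.
All ingroup taxa share the derived state 'present' for IV; it defines the ingroup but does not resolve relationships within it.
Most parsimonious ingroup topology: (Species G,((Species A,Species C),Species Q)).
Species G is sister to the clade containing all other ingroup taxa, so it is the earliest-diverging (most basal) ingroup lineage.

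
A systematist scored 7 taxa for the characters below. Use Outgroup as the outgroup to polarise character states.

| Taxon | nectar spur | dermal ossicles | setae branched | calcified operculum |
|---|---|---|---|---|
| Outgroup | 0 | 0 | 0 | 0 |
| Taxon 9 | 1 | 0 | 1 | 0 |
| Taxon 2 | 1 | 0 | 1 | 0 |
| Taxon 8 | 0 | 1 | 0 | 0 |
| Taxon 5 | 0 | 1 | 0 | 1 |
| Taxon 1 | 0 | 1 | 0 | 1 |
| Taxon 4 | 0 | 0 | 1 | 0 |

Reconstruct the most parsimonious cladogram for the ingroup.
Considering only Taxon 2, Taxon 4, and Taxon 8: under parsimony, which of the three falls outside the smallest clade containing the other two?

Taxon 8

The outgroup has state '0' for every character, so '1' is the derived state throughout.
nectar spur (derived state '1') is shared by Taxon 2 and Taxon 9 — a synapomorphy uniting that clade.
dermal ossicles: derived state '1' in Taxon 1, Taxon 5, and Taxon 8 only — synapomorphy for {Taxon 1, Taxon 5, Taxon 8}.
setae branched: derived state '1' in Taxon 2, Taxon 4, and Taxon 9 only — synapomorphy for {Taxon 2, Taxon 4, Taxon 9}.
calcified operculum: derived state '1' in Taxon 1 and Taxon 5 only — synapomorphy for {Taxon 1, Taxon 5}.
Most parsimonious ingroup topology: (((Taxon 9,Taxon 2),Taxon 4),(Taxon 8,(Taxon 5,Taxon 1))).
Taxon 4 and Taxon 2 share a more recent common ancestor with each other than either does with Taxon 8, so Taxon 8 is the least closely related of the three.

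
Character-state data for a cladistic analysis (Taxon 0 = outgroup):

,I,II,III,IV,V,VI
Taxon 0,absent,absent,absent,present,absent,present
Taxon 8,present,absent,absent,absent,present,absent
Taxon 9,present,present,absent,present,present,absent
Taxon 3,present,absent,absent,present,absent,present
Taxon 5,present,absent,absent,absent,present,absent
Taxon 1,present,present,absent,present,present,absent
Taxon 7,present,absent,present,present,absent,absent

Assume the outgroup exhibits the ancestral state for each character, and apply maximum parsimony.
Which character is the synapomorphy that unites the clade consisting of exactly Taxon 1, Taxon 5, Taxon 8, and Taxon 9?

V

Character polarity is set by the outgroup: the derived state is whichever differs from the outgroup's state, so for IV, VI the derived state is 'absent', and for the remaining characters it is 'present'.
All ingroup taxa share the derived state 'present' for I; it defines the ingroup but does not resolve relationships within it.
Only Taxon 1 and Taxon 9 show the derived state 'present' for II, supporting them as a clade.
III (derived state 'present') is unique to Taxon 7 (autapomorphy; uninformative for grouping).
IV (derived state 'absent') is shared by Taxon 5 and Taxon 8 — a synapomorphy uniting that clade.
Only Taxon 1, Taxon 5, Taxon 8, and Taxon 9 show the derived state 'present' for V, supporting them as a clade.
VI (derived state 'absent') is shared by Taxon 1, Taxon 5, Taxon 7, Taxon 8, and Taxon 9 — a synapomorphy uniting that clade.
Most parsimonious ingroup topology: ((((Taxon 8,Taxon 5),(Taxon 9,Taxon 1)),Taxon 7),Taxon 3).
The clade {Taxon 1, Taxon 5, Taxon 8, Taxon 9} is supported by V: its derived state 'present' occurs in exactly those taxa and in no other taxon (including the outgroup).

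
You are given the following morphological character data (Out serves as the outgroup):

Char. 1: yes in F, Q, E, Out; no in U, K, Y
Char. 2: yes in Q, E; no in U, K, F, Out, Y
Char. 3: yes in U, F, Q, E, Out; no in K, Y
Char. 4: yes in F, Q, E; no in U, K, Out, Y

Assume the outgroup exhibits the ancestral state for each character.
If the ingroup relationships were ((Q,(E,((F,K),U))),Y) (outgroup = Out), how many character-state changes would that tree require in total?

10

Map each character onto ((Q,(E,((F,K),U))),Y) (rooted by Out) and count the minimum state changes it requires (Fitch parsimony):
Char. 1: 3; Char. 2: 2; Char. 3: 2; Char. 4: 3.
Total tree length = 10.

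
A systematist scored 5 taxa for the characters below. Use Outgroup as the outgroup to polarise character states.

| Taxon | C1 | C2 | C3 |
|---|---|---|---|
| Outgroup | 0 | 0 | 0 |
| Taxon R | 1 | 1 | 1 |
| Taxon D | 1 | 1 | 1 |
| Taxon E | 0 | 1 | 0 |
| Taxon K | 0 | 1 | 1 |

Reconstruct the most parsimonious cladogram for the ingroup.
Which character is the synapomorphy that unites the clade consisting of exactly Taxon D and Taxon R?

C1

The outgroup has state '0' for every character, so '1' is the derived state throughout.
C1 (derived state '1') is shared by Taxon D and Taxon R — a synapomorphy uniting that clade.
C2 (derived state '1') is shared by all ingroup taxa — unites the whole ingroup.
Only Taxon D, Taxon K, and Taxon R show the derived state '1' for C3, supporting them as a clade.
Most parsimonious ingroup topology: (((Taxon R,Taxon D),Taxon K),Taxon E).
The clade {Taxon D, Taxon R} is supported by C1: its derived state '1' occurs in exactly those taxa and in no other taxon (including the outgroup).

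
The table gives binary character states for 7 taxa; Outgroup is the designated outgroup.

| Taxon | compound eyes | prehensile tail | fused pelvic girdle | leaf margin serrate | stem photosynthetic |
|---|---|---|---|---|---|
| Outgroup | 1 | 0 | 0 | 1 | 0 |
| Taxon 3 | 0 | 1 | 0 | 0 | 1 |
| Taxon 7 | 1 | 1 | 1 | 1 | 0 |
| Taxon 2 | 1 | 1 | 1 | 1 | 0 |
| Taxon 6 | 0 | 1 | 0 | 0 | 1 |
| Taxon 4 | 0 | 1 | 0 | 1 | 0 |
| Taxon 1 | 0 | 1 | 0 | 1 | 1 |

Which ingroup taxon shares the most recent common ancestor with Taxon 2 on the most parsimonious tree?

Character polarity is set by the outgroup: the derived state is whichever differs from the outgroup's state, so for compound eyes, leaf margin serrate the derived state is '0', and for the remaining characters it is '1'.
Only Taxon 1, Taxon 3, Taxon 4, and Taxon 6 show the derived state '0' for compound eyes, supporting them as a clade.
prehensile tail (derived state '1') is shared by all ingroup taxa — unites the whole ingroup.
fused pelvic girdle: derived state '1' in Taxon 2 and Taxon 7 only — synapomorphy for {Taxon 2, Taxon 7}.
leaf margin serrate (derived state '0') is shared by Taxon 3 and Taxon 6 — a synapomorphy uniting that clade.
stem photosynthetic: derived state '1' in Taxon 1, Taxon 3, and Taxon 6 only — synapomorphy for {Taxon 1, Taxon 3, Taxon 6}.
Most parsimonious ingroup topology: ((((Taxon 3,Taxon 6),Taxon 1),Taxon 4),(Taxon 7,Taxon 2)).
Taxon 2 and Taxon 7 form a cherry on this tree, so they are sister taxa.

Taxon 7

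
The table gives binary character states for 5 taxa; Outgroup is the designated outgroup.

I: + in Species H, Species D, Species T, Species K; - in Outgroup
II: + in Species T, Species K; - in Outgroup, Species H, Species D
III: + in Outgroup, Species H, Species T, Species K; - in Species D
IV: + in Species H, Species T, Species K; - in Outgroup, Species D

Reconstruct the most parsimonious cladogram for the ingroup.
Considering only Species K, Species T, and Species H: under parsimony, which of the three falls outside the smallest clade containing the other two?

Species H

Character polarity is set by the outgroup: the derived state is whichever differs from the outgroup's state, so for III the derived state is '-', and for the remaining characters it is '+'.
I (derived state '+') is shared by all ingroup taxa — unites the whole ingroup.
Only Species K and Species T show the derived state '+' for II, supporting them as a clade.
III (derived state '-') is unique to Species D (autapomorphy; uninformative for grouping).
Only Species H, Species K, and Species T show the derived state '+' for IV, supporting them as a clade.
Most parsimonious ingroup topology: ((Species H,(Species T,Species K)),Species D).
Species K and Species T share a more recent common ancestor with each other than either does with Species H, so Species H is the least closely related of the three.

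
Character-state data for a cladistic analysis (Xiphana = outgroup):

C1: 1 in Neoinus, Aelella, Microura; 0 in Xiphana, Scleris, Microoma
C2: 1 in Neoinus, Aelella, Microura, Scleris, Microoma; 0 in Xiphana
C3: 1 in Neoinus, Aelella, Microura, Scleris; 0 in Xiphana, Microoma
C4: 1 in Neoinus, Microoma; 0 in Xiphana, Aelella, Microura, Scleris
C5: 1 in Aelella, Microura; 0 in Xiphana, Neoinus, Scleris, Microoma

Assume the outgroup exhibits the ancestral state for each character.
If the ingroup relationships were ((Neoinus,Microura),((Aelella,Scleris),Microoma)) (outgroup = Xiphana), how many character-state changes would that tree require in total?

Map each character onto ((Neoinus,Microura),((Aelella,Scleris),Microoma)) (rooted by Xiphana) and count the minimum state changes it requires (Fitch parsimony):
C1: 2; C2: 1; C3: 2; C4: 2; C5: 2.
Total tree length = 9.

9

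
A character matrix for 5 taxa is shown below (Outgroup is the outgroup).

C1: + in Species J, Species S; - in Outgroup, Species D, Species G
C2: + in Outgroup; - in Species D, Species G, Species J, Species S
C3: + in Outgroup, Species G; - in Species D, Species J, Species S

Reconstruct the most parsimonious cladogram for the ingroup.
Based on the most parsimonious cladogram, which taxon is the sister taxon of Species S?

Character polarity is set by the outgroup: the derived state is whichever differs from the outgroup's state, so for C2, C3 the derived state is '-', and for the remaining characters it is '+'.
Only Species J and Species S show the derived state '+' for C1, supporting them as a clade.
All ingroup taxa share the derived state '-' for C2; it defines the ingroup but does not resolve relationships within it.
C3 (derived state '-') is shared by Species D, Species J, and Species S — a synapomorphy uniting that clade.
Most parsimonious ingroup topology: ((Species D,(Species J,Species S)),Species G).
Species S and Species J form a cherry on this tree, so they are sister taxa.

Species J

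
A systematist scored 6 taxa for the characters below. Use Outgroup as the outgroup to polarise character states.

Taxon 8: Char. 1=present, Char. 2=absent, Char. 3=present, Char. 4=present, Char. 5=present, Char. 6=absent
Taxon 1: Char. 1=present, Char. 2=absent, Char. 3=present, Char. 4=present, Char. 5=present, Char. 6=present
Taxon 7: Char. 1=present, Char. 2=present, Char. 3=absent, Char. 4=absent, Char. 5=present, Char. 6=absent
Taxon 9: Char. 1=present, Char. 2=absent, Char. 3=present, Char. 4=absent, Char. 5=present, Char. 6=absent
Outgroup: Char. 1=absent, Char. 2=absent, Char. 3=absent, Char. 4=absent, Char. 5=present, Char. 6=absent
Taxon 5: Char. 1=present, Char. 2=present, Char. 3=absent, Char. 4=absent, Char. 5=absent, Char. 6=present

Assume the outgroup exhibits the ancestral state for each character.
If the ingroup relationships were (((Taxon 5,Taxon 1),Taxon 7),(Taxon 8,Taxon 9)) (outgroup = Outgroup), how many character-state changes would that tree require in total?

Map each character onto (((Taxon 5,Taxon 1),Taxon 7),(Taxon 8,Taxon 9)) (rooted by Outgroup) and count the minimum state changes it requires (Fitch parsimony):
Char. 1: 1; Char. 2: 2; Char. 3: 2; Char. 4: 2; Char. 5: 1; Char. 6: 1.
Total tree length = 9.

9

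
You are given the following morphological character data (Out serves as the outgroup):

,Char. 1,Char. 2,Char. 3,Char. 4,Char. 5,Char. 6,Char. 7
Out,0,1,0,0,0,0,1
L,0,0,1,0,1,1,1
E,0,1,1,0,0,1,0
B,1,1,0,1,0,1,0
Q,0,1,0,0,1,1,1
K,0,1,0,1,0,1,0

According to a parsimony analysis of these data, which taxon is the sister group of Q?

Character polarity is set by the outgroup: the derived state is whichever differs from the outgroup's state, so for Char. 2, Char. 7 the derived state is '0', and for the remaining characters it is '1'.
Char. 1 (derived state '1') is unique to B (autapomorphy; uninformative for grouping).
Char. 2: derived state '0' in L only — an autapomorphy, so it tells us nothing about relationships among taxa.
Char. 3 groups E and L, which is incompatible with the clades supported by the remaining characters; treating it as convergent (homoplasy) costs fewer steps than any alternative tree.
Only B and K show the derived state '1' for Char. 4, supporting them as a clade.
Only L and Q show the derived state '1' for Char. 5, supporting them as a clade.
All ingroup taxa share the derived state '1' for Char. 6; it defines the ingroup but does not resolve relationships within it.
Char. 7: derived state '0' in B, E, and K only — synapomorphy for {B, E, K}.
Most parsimonious ingroup topology: ((L,Q),(E,(B,K))).
Q and L form a cherry on this tree, so they are sister taxa.

L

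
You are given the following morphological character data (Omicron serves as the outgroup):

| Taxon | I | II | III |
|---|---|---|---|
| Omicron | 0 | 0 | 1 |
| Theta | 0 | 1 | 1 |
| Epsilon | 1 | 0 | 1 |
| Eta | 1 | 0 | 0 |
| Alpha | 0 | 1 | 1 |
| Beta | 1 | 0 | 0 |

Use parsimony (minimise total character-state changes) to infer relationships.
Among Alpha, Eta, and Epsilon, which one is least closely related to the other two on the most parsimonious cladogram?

Alpha

Character polarity is set by the outgroup: the derived state is whichever differs from the outgroup's state, so for III the derived state is '0', and for the remaining characters it is '1'.
I (derived state '1') is shared by Beta, Epsilon, and Eta — a synapomorphy uniting that clade.
II (derived state '1') is shared by Alpha and Theta — a synapomorphy uniting that clade.
III (derived state '0') is shared by Beta and Eta — a synapomorphy uniting that clade.
Most parsimonious ingroup topology: ((Theta,Alpha),(Epsilon,(Eta,Beta))).
Eta and Epsilon share a more recent common ancestor with each other than either does with Alpha, so Alpha is the least closely related of the three.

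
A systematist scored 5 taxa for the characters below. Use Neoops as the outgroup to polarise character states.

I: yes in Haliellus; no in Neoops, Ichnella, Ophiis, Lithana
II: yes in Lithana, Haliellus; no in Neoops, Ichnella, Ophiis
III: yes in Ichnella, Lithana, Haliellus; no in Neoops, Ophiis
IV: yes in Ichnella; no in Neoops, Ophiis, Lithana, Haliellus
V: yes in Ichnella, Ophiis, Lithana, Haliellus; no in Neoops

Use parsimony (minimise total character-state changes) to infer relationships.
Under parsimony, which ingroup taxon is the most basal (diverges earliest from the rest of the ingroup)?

Ophiis

The outgroup has state 'no' for every character, so 'yes' is the derived state throughout.
I: derived state 'yes' in Haliellus only — an autapomorphy, so it tells us nothing about relationships among taxa.
II: derived state 'yes' in Haliellus and Lithana only — synapomorphy for {Haliellus, Lithana}.
Only Haliellus, Ichnella, and Lithana show the derived state 'yes' for III, supporting them as a clade.
IV: derived state 'yes' in Ichnella only — an autapomorphy, so it tells us nothing about relationships among taxa.
V (derived state 'yes') is shared by all ingroup taxa — unites the whole ingroup.
Most parsimonious ingroup topology: ((Ichnella,(Lithana,Haliellus)),Ophiis).
Ophiis is sister to the clade containing all other ingroup taxa, so it is the earliest-diverging (most basal) ingroup lineage.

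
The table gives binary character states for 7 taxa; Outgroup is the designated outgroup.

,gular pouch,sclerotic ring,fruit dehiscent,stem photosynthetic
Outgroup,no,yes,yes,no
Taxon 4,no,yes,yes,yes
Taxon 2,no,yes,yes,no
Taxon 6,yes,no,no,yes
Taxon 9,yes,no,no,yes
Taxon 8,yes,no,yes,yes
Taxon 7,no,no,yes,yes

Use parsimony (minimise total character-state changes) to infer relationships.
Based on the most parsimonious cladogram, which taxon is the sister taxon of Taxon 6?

Taxon 9

Character polarity is set by the outgroup: the derived state is whichever differs from the outgroup's state, so for sclerotic ring, fruit dehiscent the derived state is 'no', and for the remaining characters it is 'yes'.
Only Taxon 6, Taxon 8, and Taxon 9 show the derived state 'yes' for gular pouch, supporting them as a clade.
sclerotic ring: derived state 'no' in Taxon 6, Taxon 7, Taxon 8, and Taxon 9 only — synapomorphy for {Taxon 6, Taxon 7, Taxon 8, Taxon 9}.
fruit dehiscent: derived state 'no' in Taxon 6 and Taxon 9 only — synapomorphy for {Taxon 6, Taxon 9}.
stem photosynthetic: derived state 'yes' in Taxon 4, Taxon 6, Taxon 7, Taxon 8, and Taxon 9 only — synapomorphy for {Taxon 4, Taxon 6, Taxon 7, Taxon 8, Taxon 9}.
Most parsimonious ingroup topology: ((Taxon 4,(((Taxon 6,Taxon 9),Taxon 8),Taxon 7)),Taxon 2).
Taxon 6 and Taxon 9 form a cherry on this tree, so they are sister taxa.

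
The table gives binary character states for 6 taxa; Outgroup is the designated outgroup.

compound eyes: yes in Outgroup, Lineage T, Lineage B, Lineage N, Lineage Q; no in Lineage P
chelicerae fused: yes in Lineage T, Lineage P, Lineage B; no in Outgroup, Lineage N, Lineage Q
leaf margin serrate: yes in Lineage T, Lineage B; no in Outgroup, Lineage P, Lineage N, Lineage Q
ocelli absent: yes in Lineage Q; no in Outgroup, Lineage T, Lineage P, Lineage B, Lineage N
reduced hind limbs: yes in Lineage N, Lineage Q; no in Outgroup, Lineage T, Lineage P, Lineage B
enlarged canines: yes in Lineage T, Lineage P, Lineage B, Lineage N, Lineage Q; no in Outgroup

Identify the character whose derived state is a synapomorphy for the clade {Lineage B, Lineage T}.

leaf margin serrate

Character polarity is set by the outgroup: the derived state is whichever differs from the outgroup's state, so for compound eyes the derived state is 'no', and for the remaining characters it is 'yes'.
compound eyes (derived state 'no') is unique to Lineage P (autapomorphy; uninformative for grouping).
chelicerae fused (derived state 'yes') is shared by Lineage B, Lineage P, and Lineage T — a synapomorphy uniting that clade.
leaf margin serrate: derived state 'yes' in Lineage B and Lineage T only — synapomorphy for {Lineage B, Lineage T}.
ocelli absent: derived state 'yes' in Lineage Q only — an autapomorphy, so it tells us nothing about relationships among taxa.
reduced hind limbs (derived state 'yes') is shared by Lineage N and Lineage Q — a synapomorphy uniting that clade.
All ingroup taxa share the derived state 'yes' for enlarged canines; it defines the ingroup but does not resolve relationships within it.
Most parsimonious ingroup topology: (((Lineage T,Lineage B),Lineage P),(Lineage N,Lineage Q)).
The clade {Lineage B, Lineage T} is supported by leaf margin serrate: its derived state 'yes' occurs in exactly those taxa and in no other taxon (including the outgroup).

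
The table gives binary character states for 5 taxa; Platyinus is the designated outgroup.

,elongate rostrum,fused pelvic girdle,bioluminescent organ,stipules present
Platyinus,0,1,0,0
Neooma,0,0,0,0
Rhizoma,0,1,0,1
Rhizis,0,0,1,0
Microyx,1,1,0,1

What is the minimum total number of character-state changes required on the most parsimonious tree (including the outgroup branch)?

4

Character polarity is set by the outgroup: the derived state is whichever differs from the outgroup's state, so for fused pelvic girdle the derived state is '0', and for the remaining characters it is '1'.
elongate rostrum: derived state '1' in Microyx only — an autapomorphy, so it tells us nothing about relationships among taxa.
Only Neooma and Rhizis show the derived state '0' for fused pelvic girdle, supporting them as a clade.
bioluminescent organ: derived state '1' in Rhizis only — an autapomorphy, so it tells us nothing about relationships among taxa.
stipules present: derived state '1' in Microyx and Rhizoma only — synapomorphy for {Microyx, Rhizoma}.
Most parsimonious ingroup topology: ((Neooma,Rhizis),(Rhizoma,Microyx)).
Changes per character on this tree: elongate rostrum: 1; fused pelvic girdle: 1; bioluminescent organ: 1; stipules present: 1.
Total = 4.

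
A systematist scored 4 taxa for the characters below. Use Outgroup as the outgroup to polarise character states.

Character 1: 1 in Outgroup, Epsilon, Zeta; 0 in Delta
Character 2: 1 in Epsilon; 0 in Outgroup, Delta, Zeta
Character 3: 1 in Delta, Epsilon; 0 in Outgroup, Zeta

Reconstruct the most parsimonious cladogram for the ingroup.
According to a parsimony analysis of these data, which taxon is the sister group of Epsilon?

Delta

Character polarity is set by the outgroup: the derived state is whichever differs from the outgroup's state, so for Character 1 the derived state is '0', and for the remaining characters it is '1'.
Character 1: derived state '0' in Delta only — an autapomorphy, so it tells us nothing about relationships among taxa.
Character 2: derived state '1' in Epsilon only — an autapomorphy, so it tells us nothing about relationships among taxa.
Character 3: derived state '1' in Delta and Epsilon only — synapomorphy for {Delta, Epsilon}.
Most parsimonious ingroup topology: ((Delta,Epsilon),Zeta).
Epsilon and Delta form a cherry on this tree, so they are sister taxa.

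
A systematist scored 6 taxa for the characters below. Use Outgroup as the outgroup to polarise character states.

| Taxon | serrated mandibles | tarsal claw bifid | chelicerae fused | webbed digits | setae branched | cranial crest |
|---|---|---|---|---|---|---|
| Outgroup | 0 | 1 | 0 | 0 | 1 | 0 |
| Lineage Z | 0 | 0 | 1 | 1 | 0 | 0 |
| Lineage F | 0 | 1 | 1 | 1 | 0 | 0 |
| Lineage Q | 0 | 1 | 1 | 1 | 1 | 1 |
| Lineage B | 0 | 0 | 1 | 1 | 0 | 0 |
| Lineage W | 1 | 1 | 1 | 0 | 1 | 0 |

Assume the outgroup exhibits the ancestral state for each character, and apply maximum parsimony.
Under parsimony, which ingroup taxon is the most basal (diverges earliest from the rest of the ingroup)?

Character polarity is set by the outgroup: the derived state is whichever differs from the outgroup's state, so for tarsal claw bifid, setae branched the derived state is '0', and for the remaining characters it is '1'.
serrated mandibles: derived state '1' in Lineage W only — an autapomorphy, so it tells us nothing about relationships among taxa.
tarsal claw bifid: derived state '0' in Lineage B and Lineage Z only — synapomorphy for {Lineage B, Lineage Z}.
All ingroup taxa share the derived state '1' for chelicerae fused; it defines the ingroup but does not resolve relationships within it.
webbed digits: derived state '1' in Lineage B, Lineage F, Lineage Q, and Lineage Z only — synapomorphy for {Lineage B, Lineage F, Lineage Q, Lineage Z}.
setae branched: derived state '0' in Lineage B, Lineage F, and Lineage Z only — synapomorphy for {Lineage B, Lineage F, Lineage Z}.
cranial crest (derived state '1') is unique to Lineage Q (autapomorphy; uninformative for grouping).
Most parsimonious ingroup topology: ((((Lineage Z,Lineage B),Lineage F),Lineage Q),Lineage W).
Lineage W is sister to the clade containing all other ingroup taxa, so it is the earliest-diverging (most basal) ingroup lineage.

Lineage W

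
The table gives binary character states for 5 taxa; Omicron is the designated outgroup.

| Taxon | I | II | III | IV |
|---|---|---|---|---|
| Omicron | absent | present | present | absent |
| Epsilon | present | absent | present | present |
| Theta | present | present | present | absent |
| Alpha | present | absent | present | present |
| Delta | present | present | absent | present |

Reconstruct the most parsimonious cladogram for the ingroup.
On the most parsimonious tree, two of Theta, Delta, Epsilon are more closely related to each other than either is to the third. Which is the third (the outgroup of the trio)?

Character polarity is set by the outgroup: the derived state is whichever differs from the outgroup's state, so for II, III the derived state is 'absent', and for the remaining characters it is 'present'.
All ingroup taxa share the derived state 'present' for I; it defines the ingroup but does not resolve relationships within it.
II (derived state 'absent') is shared by Alpha and Epsilon — a synapomorphy uniting that clade.
III (derived state 'absent') is unique to Delta (autapomorphy; uninformative for grouping).
IV (derived state 'present') is shared by Alpha, Delta, and Epsilon — a synapomorphy uniting that clade.
Most parsimonious ingroup topology: (((Epsilon,Alpha),Delta),Theta).
Delta and Epsilon share a more recent common ancestor with each other than either does with Theta, so Theta is the least closely related of the three.

Theta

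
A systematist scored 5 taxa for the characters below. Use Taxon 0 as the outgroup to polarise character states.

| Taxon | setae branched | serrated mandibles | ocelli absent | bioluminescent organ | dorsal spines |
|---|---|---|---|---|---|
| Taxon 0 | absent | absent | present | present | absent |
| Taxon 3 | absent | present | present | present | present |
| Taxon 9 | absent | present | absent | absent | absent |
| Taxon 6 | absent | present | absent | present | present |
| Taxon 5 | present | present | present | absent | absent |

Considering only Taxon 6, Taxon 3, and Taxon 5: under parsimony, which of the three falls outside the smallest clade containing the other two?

Taxon 5

Character polarity is set by the outgroup: the derived state is whichever differs from the outgroup's state, so for ocelli absent, bioluminescent organ the derived state is 'absent', and for the remaining characters it is 'present'.
setae branched: derived state 'present' in Taxon 5 only — an autapomorphy, so it tells us nothing about relationships among taxa.
serrated mandibles (derived state 'present') is shared by all ingroup taxa — unites the whole ingroup.
ocelli absent groups Taxon 6 and Taxon 9, which is incompatible with the clades supported by the remaining characters; treating it as convergent (homoplasy) costs fewer steps than any alternative tree.
bioluminescent organ (derived state 'absent') is shared by Taxon 5 and Taxon 9 — a synapomorphy uniting that clade.
dorsal spines: derived state 'present' in Taxon 3 and Taxon 6 only — synapomorphy for {Taxon 3, Taxon 6}.
Most parsimonious ingroup topology: ((Taxon 3,Taxon 6),(Taxon 9,Taxon 5)).
Taxon 6 and Taxon 3 share a more recent common ancestor with each other than either does with Taxon 5, so Taxon 5 is the least closely related of the three.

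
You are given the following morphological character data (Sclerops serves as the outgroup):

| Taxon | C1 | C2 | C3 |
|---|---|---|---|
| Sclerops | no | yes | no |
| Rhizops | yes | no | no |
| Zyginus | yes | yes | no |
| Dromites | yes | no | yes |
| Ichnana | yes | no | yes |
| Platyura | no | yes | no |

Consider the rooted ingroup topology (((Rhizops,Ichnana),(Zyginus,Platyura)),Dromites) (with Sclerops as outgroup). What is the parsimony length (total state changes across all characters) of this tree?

Map each character onto (((Rhizops,Ichnana),(Zyginus,Platyura)),Dromites) (rooted by Sclerops) and count the minimum state changes it requires (Fitch parsimony):
C1: 2; C2: 2; C3: 2.
Total tree length = 6.

6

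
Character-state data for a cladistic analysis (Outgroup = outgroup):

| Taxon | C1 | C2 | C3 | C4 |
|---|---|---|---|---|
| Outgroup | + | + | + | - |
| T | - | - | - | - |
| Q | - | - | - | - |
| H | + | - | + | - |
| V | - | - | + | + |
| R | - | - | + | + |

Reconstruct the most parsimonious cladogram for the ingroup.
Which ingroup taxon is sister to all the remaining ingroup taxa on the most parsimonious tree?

H

Character polarity is set by the outgroup: the derived state is whichever differs from the outgroup's state, so for C1, C2, C3 the derived state is '-', and for the remaining characters it is '+'.
Only Q, R, T, and V show the derived state '-' for C1, supporting them as a clade.
C2 (derived state '-') is shared by all ingroup taxa — unites the whole ingroup.
C3 (derived state '-') is shared by Q and T — a synapomorphy uniting that clade.
Only R and V show the derived state '+' for C4, supporting them as a clade.
Most parsimonious ingroup topology: (((T,Q),(V,R)),H).
H is sister to the clade containing all other ingroup taxa, so it is the earliest-diverging (most basal) ingroup lineage.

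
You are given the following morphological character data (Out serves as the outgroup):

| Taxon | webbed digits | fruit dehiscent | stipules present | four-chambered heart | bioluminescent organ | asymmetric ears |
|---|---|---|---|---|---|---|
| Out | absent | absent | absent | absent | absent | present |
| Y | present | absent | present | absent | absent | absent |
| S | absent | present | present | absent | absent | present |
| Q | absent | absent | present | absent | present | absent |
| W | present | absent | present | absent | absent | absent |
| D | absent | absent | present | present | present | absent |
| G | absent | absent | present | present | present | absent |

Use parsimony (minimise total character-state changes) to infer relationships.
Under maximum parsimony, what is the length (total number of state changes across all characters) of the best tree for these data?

6

Character polarity is set by the outgroup: the derived state is whichever differs from the outgroup's state, so for asymmetric ears the derived state is 'absent', and for the remaining characters it is 'present'.
Only W and Y show the derived state 'present' for webbed digits, supporting them as a clade.
fruit dehiscent (derived state 'present') is unique to S (autapomorphy; uninformative for grouping).
stipules present (derived state 'present') is shared by all ingroup taxa — unites the whole ingroup.
four-chambered heart: derived state 'present' in D and G only — synapomorphy for {D, G}.
bioluminescent organ (derived state 'present') is shared by D, G, and Q — a synapomorphy uniting that clade.
asymmetric ears: derived state 'absent' in D, G, Q, W, and Y only — synapomorphy for {D, G, Q, W, Y}.
Most parsimonious ingroup topology: (((Y,W),(Q,(D,G))),S).
Changes per character on this tree: webbed digits: 1; fruit dehiscent: 1; stipules present: 1; four-chambered heart: 1; bioluminescent organ: 1; asymmetric ears: 1.
Total = 6.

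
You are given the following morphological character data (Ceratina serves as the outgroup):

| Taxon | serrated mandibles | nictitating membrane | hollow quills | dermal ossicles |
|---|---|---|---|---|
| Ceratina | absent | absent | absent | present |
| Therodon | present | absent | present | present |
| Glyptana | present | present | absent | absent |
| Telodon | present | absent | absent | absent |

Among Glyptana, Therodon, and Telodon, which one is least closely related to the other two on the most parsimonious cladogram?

Character polarity is set by the outgroup: the derived state is whichever differs from the outgroup's state, so for dermal ossicles the derived state is 'absent', and for the remaining characters it is 'present'.
All ingroup taxa share the derived state 'present' for serrated mandibles; it defines the ingroup but does not resolve relationships within it.
nictitating membrane (derived state 'present') is unique to Glyptana (autapomorphy; uninformative for grouping).
hollow quills (derived state 'present') is unique to Therodon (autapomorphy; uninformative for grouping).
dermal ossicles: derived state 'absent' in Glyptana and Telodon only — synapomorphy for {Glyptana, Telodon}.
Most parsimonious ingroup topology: (Therodon,(Glyptana,Telodon)).
Telodon and Glyptana share a more recent common ancestor with each other than either does with Therodon, so Therodon is the least closely related of the three.

Therodon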